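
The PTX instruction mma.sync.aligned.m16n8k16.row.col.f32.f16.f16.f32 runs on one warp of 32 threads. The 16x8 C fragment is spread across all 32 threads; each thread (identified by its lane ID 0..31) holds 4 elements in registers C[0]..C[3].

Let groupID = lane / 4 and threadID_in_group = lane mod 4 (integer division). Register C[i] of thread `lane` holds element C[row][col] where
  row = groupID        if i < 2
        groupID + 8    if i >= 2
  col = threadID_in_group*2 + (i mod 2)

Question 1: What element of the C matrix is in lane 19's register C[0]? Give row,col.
lane 19→19/4=4, 19 mod 4=3
i=0  r:4+0→4  c:2·3+0→6

4,6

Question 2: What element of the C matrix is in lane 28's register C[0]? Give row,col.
7,0

L=28⇒gr=28>>2=7, th=28&3=0
[0]⇒row 7+0=7  col 0·2+0=0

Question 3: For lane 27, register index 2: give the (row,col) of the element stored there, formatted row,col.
L=27=>grp=27>>2=6, tig=27&3=3
[2]=>row 6+8=14  col 3·2+0=6

14,6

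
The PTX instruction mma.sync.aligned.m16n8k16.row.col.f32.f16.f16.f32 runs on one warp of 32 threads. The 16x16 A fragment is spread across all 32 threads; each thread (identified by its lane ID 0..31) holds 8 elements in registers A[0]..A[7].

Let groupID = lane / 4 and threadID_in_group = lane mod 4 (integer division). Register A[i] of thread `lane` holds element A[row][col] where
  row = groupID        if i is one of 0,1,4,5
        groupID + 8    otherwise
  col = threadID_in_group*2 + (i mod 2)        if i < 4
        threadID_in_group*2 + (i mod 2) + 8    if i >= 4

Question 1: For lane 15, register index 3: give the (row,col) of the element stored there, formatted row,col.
15: g=3,t=3
[3] (3+8,3*2+1+0) = (11,7)

11,7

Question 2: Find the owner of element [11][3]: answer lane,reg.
r:11=>grp=3,rB=1  c:3=>cB=0,tig=1,lo=1
L=3*4+1=13  i=0*4+1*2+1=3

13,3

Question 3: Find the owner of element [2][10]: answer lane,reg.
r=2→G=2,rhi=0  c=10→chi=1,T=1,p=0
L=2*4+1=9  i=1*4+0*2+0=4

9,4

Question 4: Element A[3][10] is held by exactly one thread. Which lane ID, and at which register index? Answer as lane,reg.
r:3=>grp=3,rB=0  c:10=>cB=1,tig=1,lo=0
L=3*4+1=13  i=1*4+0*2+0=4

13,4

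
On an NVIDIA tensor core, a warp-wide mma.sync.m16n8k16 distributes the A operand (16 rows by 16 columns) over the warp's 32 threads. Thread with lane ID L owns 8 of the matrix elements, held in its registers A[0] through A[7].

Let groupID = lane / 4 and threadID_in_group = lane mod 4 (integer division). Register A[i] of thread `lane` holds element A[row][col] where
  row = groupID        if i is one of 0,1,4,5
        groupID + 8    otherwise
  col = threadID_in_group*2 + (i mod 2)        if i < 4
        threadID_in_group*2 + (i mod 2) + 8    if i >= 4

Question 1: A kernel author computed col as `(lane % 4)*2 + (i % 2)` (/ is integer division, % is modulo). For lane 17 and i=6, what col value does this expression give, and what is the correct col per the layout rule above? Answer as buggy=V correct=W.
buggy=2 correct=10

`(lane % 4)*2 + (i % 2)`[17,6]⇒2
L=17⇒gr=17>>2=4, th=17&3=1
[6]⇒row 4+8=12  col 1·2+0+8=10
col: 2 vs 10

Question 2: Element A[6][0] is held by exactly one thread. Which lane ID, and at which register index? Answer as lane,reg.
24,0

r=6->g=6,rb=0  c=0->cb=0,t=0,b0=0
L=6*4+0=24  i=0*4+0*2+0=0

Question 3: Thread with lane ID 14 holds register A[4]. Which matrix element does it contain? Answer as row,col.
3,12

L=14->gid=14>>2=3, tid=14&3=2
[4]->row 3+0=3  col 2·2+0+8=12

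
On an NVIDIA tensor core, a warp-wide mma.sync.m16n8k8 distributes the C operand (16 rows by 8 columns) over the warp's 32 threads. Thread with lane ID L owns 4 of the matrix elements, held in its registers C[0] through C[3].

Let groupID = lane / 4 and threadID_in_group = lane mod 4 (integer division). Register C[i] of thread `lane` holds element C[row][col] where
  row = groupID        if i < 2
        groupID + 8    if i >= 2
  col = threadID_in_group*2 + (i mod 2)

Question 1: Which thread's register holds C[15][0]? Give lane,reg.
28,2

r:15=>grp=7,rB=1  c:0=>tig=0,lo=0
L=7*4+0=28  i=1*2+0=2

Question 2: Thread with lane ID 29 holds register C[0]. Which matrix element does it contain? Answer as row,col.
7,2

29: gr=7,th=1
[0] (7+0,1*2+0) = (7,2)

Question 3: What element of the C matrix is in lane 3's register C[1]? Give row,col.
0,7

3: g=0,t=3
[1] (0+0,3*2+1) = (0,7)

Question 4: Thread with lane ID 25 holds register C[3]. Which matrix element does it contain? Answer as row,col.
14,3

25: grp=6,tig=1
[3] (6+8,1*2+1) = (14,3)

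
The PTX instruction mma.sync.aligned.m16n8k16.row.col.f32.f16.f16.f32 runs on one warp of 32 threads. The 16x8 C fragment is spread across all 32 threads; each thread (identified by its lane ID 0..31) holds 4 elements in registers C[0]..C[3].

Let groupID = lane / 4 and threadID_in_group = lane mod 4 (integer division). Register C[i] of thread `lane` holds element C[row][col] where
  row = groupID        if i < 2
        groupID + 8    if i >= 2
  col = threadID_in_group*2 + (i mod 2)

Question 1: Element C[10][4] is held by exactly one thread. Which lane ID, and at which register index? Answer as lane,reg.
10,2

r=10->g=2,rb=1  c=4->t=2,b0=0
L=2*4+2=10  i=1*2+0=2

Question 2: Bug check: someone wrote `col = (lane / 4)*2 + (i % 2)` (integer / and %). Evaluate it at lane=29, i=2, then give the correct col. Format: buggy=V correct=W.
buggy=14 correct=2

`(lane / 4)*2 + (i % 2)`[29,2]→14
29: G=7,T=1
[2] (7+8,1*2+0) = (15,2)
col: 14 vs 2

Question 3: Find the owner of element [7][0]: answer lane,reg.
28,0

r=7→G=7,rhi=0  c=0→T=0,p=0
L=7*4+0=28  i=0*2+0=0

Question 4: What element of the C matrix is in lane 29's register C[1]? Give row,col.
7,3

lane 29->29/4=7, 29 mod 4=1
i=1  r:7+0->7  c:2·1+1->3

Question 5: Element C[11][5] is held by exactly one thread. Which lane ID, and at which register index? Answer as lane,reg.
r=11⇒gr=3,Rb=1  c=5⇒th=2,odd=1
L=3*4+2=14  i=1*2+1=3

14,3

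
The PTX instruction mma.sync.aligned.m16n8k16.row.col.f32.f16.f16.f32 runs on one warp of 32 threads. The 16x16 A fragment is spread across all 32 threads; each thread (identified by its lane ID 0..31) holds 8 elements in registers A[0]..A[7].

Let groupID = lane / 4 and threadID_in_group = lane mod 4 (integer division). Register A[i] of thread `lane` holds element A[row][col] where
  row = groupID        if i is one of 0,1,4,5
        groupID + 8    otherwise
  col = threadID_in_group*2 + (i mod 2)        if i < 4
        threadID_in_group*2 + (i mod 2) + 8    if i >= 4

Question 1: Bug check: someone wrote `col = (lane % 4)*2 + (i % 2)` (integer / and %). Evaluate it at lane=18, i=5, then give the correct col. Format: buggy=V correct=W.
buggy=5 correct=13

`(lane % 4)*2 + (i % 2)`[18,5]->5
L=18->gid=18>>2=4, tid=18&3=2
[5]->row 4+0=4  col 2·2+1+8=13
col: 5 vs 13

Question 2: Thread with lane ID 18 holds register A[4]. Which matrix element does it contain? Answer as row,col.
4,12

18: grp=4,tig=2
[4] (4+0,2*2+0+8) = (4,12)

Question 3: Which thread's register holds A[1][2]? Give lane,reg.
r:1=>grp=1,rB=0  c:2=>cB=0,tig=1,lo=0
L=1*4+1=5  i=0*4+0*2+0=0

5,0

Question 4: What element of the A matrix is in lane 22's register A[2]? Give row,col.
lane 22->22/4=5, 22 mod 4=2
i=2  r:5+8->13  c:2·2+0+0->4

13,4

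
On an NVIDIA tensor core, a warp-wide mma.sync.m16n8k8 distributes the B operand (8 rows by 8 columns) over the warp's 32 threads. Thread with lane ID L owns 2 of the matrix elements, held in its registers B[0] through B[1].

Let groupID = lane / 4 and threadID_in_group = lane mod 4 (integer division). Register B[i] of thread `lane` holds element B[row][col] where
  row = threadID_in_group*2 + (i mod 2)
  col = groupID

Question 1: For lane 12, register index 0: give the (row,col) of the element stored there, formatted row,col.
0,3

12: G=3,T=0
[0] (0*2+0,3) = (0,3)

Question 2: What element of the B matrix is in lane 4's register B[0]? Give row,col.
4: g=1,t=0
[0] (0*2+0,1) = (0,1)

0,1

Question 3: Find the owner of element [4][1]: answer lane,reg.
6,0

c:1=>grp=1  r:4=>tig=2,lo=0
L=1*4+2=6  i=0=0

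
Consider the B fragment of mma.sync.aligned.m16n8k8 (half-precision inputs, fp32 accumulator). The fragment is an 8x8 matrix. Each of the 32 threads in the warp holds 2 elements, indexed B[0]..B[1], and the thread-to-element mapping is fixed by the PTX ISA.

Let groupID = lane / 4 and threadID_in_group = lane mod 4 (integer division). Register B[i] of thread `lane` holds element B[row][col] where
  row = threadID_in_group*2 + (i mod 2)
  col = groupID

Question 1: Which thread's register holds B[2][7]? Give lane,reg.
c: 7->gid=7  r: 2->tid=1,i&1=0
L=7*4+1=29  i=0=0

29,0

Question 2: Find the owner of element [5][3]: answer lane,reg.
14,1

c=3→G=3  r=5→T=2,p=1
L=3*4+2=14  i=1=1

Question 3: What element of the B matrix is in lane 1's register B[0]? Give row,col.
lane 1⇒1/4=0, 1 mod 4=1
i=0  r:2·1+0⇒2  c:0

2,0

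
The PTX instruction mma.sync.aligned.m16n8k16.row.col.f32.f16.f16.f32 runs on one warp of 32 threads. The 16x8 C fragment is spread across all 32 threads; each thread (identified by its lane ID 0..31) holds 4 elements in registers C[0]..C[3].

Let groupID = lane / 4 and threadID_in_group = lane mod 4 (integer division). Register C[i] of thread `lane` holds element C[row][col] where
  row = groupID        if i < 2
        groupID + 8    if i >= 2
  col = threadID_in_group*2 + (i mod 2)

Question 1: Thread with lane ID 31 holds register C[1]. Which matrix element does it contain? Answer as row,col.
L=31→G=31>>2=7, T=31&3=3
[1]→row 7+0=7  col 3·2+1=7

7,7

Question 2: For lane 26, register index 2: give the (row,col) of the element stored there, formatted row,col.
14,4

lane 26: g=6 (26/4), t=2 (26%4)
i=2: r=6+8=14, c=2*2+0=4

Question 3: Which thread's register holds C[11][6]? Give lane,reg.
r=11⇒gr=3,Rb=1  c=6⇒th=3,odd=0
L=3*4+3=15  i=1*2+0=2

15,2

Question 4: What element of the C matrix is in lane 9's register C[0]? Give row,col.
2,2

lane 9: gid=2 (9/4), tid=1 (9%4)
i=0: r=2+0=2, c=1*2+0=2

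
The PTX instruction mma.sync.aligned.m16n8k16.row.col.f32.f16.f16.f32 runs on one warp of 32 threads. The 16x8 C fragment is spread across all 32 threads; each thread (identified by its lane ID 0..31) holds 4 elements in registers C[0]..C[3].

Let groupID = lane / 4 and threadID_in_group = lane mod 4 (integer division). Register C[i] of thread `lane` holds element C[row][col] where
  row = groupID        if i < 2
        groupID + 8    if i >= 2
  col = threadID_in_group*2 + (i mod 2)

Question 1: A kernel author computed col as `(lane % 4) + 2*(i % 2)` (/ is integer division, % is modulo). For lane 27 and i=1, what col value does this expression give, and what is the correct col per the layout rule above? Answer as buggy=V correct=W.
buggy=5 correct=7

`(lane % 4) + 2*(i % 2)`[27,1]⇒5
lane 27: gr=6 (27/4), th=3 (27%4)
i=1: r=6+0=6, c=3*2+1=7
col: 5 vs 7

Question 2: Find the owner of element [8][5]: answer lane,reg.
2,3

r:8=>grp=0,rB=1  c:5=>tig=2,lo=1
L=0*4+2=2  i=1*2+1=3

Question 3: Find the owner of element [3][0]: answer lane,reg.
r=3⇒gr=3,Rb=0  c=0⇒th=0,odd=0
L=3*4+0=12  i=0*2+0=0

12,0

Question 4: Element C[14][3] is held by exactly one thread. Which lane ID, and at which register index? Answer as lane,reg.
25,3

r:14=>grp=6,rB=1  c:3=>tig=1,lo=1
L=6*4+1=25  i=1*2+1=3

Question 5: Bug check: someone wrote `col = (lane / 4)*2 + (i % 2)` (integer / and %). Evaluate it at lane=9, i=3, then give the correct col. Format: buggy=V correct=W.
buggy=5 correct=3

`(lane / 4)*2 + (i % 2)`[9,3]⇒5
9: gr=2,th=1
[3] (2+8,1*2+1) = (10,3)
col: 5 vs 3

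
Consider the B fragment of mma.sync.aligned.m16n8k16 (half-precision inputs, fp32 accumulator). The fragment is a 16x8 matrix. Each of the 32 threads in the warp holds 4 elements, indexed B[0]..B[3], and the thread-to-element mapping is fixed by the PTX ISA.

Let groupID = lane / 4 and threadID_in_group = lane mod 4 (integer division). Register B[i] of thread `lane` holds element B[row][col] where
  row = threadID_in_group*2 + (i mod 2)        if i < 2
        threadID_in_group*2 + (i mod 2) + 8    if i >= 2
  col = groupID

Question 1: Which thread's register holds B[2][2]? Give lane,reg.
9,0

c=2⇒gr=2  r=2⇒Rb=0,th=1,odd=0
L=2*4+1=9  i=0*2+0=0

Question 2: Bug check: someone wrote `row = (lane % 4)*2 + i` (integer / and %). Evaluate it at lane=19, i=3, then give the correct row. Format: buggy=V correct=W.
buggy=9 correct=15

`(lane % 4)*2 + i`[19,3]->9
19: g=4,t=3
[3] (3*2+1+8,4) = (15,4)
row: 9 vs 15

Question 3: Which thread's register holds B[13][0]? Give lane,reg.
c=0⇒gr=0  r=13⇒Rb=1,th=2,odd=1
L=0*4+2=2  i=1*2+1=3

2,3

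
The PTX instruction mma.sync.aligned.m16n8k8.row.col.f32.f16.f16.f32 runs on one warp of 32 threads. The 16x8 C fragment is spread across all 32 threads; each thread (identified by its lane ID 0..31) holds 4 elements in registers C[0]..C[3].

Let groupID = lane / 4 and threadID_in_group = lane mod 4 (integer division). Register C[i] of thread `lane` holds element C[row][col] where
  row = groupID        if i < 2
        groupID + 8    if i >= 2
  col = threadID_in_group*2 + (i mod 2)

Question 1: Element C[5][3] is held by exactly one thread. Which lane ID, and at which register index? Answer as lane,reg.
r:5=>grp=5,rB=0  c:3=>tig=1,lo=1
L=5*4+1=21  i=0*2+1=1

21,1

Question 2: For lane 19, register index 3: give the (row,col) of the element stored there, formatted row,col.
12,7

lane 19->19/4=4, 19 mod 4=3
i=3  r:4+8->12  c:2·3+1->7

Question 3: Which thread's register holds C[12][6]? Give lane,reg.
19,2

r=12→G=4,rhi=1  c=6→T=3,p=0
L=4*4+3=19  i=1*2+0=2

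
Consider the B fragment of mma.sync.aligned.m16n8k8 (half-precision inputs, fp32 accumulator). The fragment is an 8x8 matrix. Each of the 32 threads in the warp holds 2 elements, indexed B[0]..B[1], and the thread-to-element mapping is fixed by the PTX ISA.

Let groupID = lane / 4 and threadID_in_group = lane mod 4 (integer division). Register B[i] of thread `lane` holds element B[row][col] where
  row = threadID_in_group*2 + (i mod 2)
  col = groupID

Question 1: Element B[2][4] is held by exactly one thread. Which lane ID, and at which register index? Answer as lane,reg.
c=4⇒gr=4  r=2⇒th=1,odd=0
L=4*4+1=17  i=0=0

17,0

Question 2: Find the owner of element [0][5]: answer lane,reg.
20,0

c: 5->gid=5  r: 0->tid=0,i&1=0
L=5*4+0=20  i=0=0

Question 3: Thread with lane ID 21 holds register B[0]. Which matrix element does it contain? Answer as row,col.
2,5

21: grp=5,tig=1
[0] (1*2+0,5) = (2,5)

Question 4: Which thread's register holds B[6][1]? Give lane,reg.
c:1=>grp=1  r:6=>tig=3,lo=0
L=1*4+3=7  i=0=0

7,0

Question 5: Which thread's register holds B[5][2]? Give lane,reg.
c:2=>grp=2  r:5=>tig=2,lo=1
L=2*4+2=10  i=1=1

10,1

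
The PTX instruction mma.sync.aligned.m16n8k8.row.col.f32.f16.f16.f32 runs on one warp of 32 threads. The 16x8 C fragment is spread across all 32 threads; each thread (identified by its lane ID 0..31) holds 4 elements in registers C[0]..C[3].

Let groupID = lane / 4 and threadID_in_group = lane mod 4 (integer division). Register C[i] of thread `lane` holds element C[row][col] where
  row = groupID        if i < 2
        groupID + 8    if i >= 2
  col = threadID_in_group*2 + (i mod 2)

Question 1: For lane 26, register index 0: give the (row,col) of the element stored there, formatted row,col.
lane 26: g=6 (26/4), t=2 (26%4)
i=0: r=6+0=6, c=2*2+0=4

6,4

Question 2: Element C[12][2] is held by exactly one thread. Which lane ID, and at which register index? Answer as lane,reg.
r:12=>grp=4,rB=1  c:2=>tig=1,lo=0
L=4*4+1=17  i=1*2+0=2

17,2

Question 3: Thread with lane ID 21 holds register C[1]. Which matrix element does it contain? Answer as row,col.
21: grp=5,tig=1
[1] (5+0,1*2+1) = (5,3)

5,3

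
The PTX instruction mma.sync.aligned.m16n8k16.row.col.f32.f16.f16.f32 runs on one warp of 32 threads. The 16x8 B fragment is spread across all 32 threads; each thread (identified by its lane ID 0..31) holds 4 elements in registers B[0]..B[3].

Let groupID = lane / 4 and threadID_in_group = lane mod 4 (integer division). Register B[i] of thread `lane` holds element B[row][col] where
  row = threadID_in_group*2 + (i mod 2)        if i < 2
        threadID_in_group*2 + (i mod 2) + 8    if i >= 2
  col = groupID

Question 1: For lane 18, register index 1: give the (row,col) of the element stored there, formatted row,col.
5,4

lane 18: G=4 (18/4), T=2 (18%4)
i=1: r=2*2+1+0=5, c=G=4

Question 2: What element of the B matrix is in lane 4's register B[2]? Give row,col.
8,1

lane 4→4/4=1, 4 mod 4=0
i=2  r:2·0+0+8→8  c:1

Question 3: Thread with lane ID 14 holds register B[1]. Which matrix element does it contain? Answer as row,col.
lane 14⇒14/4=3, 14 mod 4=2
i=1  r:2·2+1+0⇒5  c:3

5,3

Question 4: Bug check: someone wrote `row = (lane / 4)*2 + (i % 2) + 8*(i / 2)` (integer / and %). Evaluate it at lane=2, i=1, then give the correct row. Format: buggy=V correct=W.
buggy=1 correct=5

`(lane / 4)*2 + (i % 2) + 8*(i / 2)`[2,1]=>1
lane 2=>2/4=0, 2 mod 4=2
i=1  r:2·2+1+0=>5  c:0
row: 1 vs 5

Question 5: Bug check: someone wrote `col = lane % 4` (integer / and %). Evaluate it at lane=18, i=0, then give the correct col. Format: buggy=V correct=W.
buggy=2 correct=4

`lane % 4`[18,0]⇒2
18: gr=4,th=2
[0] (2*2+0+0,4) = (4,4)
col: 2 vs 4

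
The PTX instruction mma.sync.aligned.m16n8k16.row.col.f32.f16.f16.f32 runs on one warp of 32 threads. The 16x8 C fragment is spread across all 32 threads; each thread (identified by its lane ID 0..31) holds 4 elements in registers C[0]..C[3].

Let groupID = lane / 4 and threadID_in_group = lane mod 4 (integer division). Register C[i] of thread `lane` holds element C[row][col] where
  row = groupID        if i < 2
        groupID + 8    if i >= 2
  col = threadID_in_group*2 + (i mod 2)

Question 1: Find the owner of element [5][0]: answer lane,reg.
r=5→G=5,rhi=0  c=0→T=0,p=0
L=5*4+0=20  i=0*2+0=0

20,0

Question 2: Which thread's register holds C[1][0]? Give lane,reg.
4,0

r=1->g=1,rb=0  c=0->t=0,b0=0
L=1*4+0=4  i=0*2+0=0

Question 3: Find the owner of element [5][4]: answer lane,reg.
r:5=>grp=5,rB=0  c:4=>tig=2,lo=0
L=5*4+2=22  i=0*2+0=0

22,0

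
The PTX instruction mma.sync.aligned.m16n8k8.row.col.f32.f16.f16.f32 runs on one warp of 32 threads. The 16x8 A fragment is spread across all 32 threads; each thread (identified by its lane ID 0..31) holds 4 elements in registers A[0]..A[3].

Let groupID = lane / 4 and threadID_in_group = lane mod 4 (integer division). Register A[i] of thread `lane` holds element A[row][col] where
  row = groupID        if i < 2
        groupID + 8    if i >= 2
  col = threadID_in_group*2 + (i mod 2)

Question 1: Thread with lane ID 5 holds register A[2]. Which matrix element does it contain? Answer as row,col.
9,2

lane 5: gr=1 (5/4), th=1 (5%4)
i=2: r=1+8=9, c=1*2+0=2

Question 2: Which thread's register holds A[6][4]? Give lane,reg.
r=6→G=6,rhi=0  c=4→T=2,p=0
L=6*4+2=26  i=0*2+0=0

26,0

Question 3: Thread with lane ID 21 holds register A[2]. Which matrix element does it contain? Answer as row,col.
lane 21: g=5 (21/4), t=1 (21%4)
i=2: r=5+8=13, c=1*2+0=2

13,2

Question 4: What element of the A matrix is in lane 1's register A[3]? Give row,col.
8,3

L=1->gid=1>>2=0, tid=1&3=1
[3]->row 0+8=8  col 1·2+1=3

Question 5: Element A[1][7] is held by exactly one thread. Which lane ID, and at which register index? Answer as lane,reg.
7,1

r=1->g=1,rb=0  c=7->t=3,b0=1
L=1*4+3=7  i=0*2+1=1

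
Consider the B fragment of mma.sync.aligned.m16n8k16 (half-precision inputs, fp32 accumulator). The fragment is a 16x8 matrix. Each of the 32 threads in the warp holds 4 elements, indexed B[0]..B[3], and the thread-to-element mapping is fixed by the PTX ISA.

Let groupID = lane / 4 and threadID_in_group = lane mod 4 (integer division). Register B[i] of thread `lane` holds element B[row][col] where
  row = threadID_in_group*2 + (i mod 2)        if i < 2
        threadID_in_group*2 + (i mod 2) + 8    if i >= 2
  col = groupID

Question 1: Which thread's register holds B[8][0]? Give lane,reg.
c: 0->gid=0  r: 8->r8=1,tid=0,i&1=0
L=0*4+0=0  i=1*2+0=2

0,2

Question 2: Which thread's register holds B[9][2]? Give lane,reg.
8,3

c: 2->gid=2  r: 9->r8=1,tid=0,i&1=1
L=2*4+0=8  i=1*2+1=3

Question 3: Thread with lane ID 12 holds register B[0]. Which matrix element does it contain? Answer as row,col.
lane 12: g=3 (12/4), t=0 (12%4)
i=0: r=0*2+0+0=0, c=g=3

0,3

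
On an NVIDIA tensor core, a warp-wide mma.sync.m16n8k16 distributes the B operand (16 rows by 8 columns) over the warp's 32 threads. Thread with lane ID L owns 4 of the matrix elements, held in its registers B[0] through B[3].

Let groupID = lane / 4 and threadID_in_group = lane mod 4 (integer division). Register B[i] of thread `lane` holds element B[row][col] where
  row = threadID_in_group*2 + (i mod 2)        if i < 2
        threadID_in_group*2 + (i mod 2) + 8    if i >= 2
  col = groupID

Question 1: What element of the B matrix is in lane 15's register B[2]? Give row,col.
L=15→G=15>>2=3, T=15&3=3
[2]→row 3·2+0+8=14  col G=3

14,3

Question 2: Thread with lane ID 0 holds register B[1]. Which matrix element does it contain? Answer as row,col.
L=0->g=0>>2=0, t=0&3=0
[1]->row 0·2+1+0=1  col g=0

1,0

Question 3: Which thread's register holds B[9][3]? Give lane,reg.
c: 3->gid=3  r: 9->r8=1,tid=0,i&1=1
L=3*4+0=12  i=1*2+1=3

12,3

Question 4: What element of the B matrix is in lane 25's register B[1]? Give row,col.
L=25⇒gr=25>>2=6, th=25&3=1
[1]⇒row 1·2+1+0=3  col gr=6

3,6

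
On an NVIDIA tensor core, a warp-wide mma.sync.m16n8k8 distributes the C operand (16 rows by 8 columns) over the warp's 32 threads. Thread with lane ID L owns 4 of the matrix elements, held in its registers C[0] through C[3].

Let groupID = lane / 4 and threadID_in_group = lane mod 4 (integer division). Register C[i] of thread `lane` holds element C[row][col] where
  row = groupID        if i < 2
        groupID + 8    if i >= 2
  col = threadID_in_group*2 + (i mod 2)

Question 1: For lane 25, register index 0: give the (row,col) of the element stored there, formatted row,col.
lane 25: gr=6 (25/4), th=1 (25%4)
i=0: r=6+0=6, c=1*2+0=2

6,2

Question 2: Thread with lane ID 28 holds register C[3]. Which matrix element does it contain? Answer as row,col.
15,1

lane 28: g=7 (28/4), t=0 (28%4)
i=3: r=7+8=15, c=0*2+1=1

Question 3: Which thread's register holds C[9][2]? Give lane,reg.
5,2

r=9->g=1,rb=1  c=2->t=1,b0=0
L=1*4+1=5  i=1*2+0=2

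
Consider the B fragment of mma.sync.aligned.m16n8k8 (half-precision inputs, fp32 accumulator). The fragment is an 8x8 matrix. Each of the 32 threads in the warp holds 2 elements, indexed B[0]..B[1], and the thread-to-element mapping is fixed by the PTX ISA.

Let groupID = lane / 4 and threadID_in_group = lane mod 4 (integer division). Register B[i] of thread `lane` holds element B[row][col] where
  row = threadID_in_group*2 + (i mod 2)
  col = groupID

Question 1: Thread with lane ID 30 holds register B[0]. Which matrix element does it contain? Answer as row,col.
30: gr=7,th=2
[0] (2*2+0,7) = (4,7)

4,7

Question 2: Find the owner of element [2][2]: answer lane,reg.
c=2⇒gr=2  r=2⇒th=1,odd=0
L=2*4+1=9  i=0=0

9,0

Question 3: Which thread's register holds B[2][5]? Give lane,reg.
c: 5->gid=5  r: 2->tid=1,i&1=0
L=5*4+1=21  i=0=0

21,0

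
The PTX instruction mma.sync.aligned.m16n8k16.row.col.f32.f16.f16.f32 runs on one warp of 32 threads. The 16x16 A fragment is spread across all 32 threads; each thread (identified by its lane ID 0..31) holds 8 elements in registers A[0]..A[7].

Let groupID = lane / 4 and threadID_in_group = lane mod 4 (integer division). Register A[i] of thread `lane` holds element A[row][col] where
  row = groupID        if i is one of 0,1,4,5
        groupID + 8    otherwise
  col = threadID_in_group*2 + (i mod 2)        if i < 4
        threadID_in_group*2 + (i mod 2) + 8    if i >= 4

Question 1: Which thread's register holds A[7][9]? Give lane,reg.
r=7⇒gr=7,Rb=0  c=9⇒Cb=1,th=0,odd=1
L=7*4+0=28  i=1*4+0*2+1=5

28,5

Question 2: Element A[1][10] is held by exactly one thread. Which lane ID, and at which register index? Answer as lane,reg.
5,4

r=1→G=1,rhi=0  c=10→chi=1,T=1,p=0
L=1*4+1=5  i=1*4+0*2+0=4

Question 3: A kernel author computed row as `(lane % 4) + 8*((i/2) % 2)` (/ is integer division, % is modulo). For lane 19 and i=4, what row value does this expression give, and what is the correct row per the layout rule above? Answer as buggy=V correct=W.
buggy=3 correct=4

`(lane % 4) + 8*((i/2) % 2)`[19,4]->3
L=19->g=19>>2=4, t=19&3=3
[4]->row 4+0=4  col 3·2+0+8=14
row: 3 vs 4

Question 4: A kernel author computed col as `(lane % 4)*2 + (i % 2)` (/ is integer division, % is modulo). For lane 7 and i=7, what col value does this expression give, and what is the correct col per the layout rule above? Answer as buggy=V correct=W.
buggy=7 correct=15

`(lane % 4)*2 + (i % 2)`[7,7]=>7
lane 7=>7/4=1, 7 mod 4=3
i=7  r:1+8=>9  c:2·3+1+8=>15
col: 7 vs 15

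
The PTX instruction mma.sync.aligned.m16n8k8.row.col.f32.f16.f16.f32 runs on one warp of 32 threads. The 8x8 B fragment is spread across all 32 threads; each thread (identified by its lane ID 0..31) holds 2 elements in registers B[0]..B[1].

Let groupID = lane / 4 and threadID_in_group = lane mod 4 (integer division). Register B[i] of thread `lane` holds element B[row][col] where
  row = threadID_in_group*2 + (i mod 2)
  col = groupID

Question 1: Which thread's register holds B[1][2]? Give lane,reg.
c:2=>grp=2  r:1=>tig=0,lo=1
L=2*4+0=8  i=1=1

8,1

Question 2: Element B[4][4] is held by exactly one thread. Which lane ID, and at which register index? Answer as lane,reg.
c=4->g=4  r=4->t=2,b0=0
L=4*4+2=18  i=0=0

18,0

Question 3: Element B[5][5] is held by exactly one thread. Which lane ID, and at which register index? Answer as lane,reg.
22,1

c=5⇒gr=5  r=5⇒th=2,odd=1
L=5*4+2=22  i=1=1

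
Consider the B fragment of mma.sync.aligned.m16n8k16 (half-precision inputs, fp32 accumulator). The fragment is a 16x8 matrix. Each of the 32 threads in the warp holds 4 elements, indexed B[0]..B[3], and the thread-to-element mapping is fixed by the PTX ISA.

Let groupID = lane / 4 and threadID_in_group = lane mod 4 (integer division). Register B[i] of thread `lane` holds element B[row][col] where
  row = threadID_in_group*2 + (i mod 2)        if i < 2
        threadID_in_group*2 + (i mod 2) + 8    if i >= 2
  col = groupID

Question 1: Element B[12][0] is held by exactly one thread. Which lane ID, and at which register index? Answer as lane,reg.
c=0->g=0  r=12->rb=1,t=2,b0=0
L=0*4+2=2  i=1*2+0=2

2,2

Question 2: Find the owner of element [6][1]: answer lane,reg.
7,0

c=1⇒gr=1  r=6⇒Rb=0,th=3,odd=0
L=1*4+3=7  i=0*2+0=0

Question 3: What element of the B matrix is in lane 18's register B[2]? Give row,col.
lane 18->18/4=4, 18 mod 4=2
i=2  r:2·2+0+8->12  c:4

12,4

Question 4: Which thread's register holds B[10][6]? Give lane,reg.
25,2

c: 6->gid=6  r: 10->r8=1,tid=1,i&1=0
L=6*4+1=25  i=1*2+0=2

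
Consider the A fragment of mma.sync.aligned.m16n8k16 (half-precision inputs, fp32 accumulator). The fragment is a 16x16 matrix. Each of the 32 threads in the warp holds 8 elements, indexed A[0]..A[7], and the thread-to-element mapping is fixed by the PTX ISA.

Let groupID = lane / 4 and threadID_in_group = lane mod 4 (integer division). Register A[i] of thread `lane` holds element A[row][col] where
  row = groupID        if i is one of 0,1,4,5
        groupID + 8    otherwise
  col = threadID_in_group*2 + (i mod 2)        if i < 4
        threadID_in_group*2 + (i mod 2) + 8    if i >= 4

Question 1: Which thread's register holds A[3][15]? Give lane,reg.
15,5

r: 3->gid=3,r8=0  c: 15->c8=1,tid=3,i&1=1
L=3*4+3=15  i=1*4+0*2+1=5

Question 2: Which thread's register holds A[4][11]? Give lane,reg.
17,5

r=4⇒gr=4,Rb=0  c=11⇒Cb=1,th=1,odd=1
L=4*4+1=17  i=1*4+0*2+1=5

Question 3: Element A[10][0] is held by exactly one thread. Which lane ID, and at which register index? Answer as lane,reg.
r:10=>grp=2,rB=1  c:0=>cB=0,tig=0,lo=0
L=2*4+0=8  i=0*4+1*2+0=2

8,2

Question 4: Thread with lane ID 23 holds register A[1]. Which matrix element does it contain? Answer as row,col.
5,7

23: g=5,t=3
[1] (5+0,3*2+1+0) = (5,7)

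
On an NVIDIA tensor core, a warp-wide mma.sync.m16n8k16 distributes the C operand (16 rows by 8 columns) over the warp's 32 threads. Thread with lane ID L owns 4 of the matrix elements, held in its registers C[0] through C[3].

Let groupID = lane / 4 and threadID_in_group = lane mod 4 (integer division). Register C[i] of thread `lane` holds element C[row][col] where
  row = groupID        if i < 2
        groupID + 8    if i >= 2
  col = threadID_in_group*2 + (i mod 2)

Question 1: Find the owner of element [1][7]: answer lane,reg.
7,1

r=1->g=1,rb=0  c=7->t=3,b0=1
L=1*4+3=7  i=0*2+1=1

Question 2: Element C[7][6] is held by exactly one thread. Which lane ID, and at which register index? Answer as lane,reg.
31,0

r=7→G=7,rhi=0  c=6→T=3,p=0
L=7*4+3=31  i=0*2+0=0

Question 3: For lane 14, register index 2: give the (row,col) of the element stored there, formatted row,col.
11,4

L=14=>grp=14>>2=3, tig=14&3=2
[2]=>row 3+8=11  col 2·2+0=4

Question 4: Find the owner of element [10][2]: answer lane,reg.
r=10→G=2,rhi=1  c=2→T=1,p=0
L=2*4+1=9  i=1*2+0=2

9,2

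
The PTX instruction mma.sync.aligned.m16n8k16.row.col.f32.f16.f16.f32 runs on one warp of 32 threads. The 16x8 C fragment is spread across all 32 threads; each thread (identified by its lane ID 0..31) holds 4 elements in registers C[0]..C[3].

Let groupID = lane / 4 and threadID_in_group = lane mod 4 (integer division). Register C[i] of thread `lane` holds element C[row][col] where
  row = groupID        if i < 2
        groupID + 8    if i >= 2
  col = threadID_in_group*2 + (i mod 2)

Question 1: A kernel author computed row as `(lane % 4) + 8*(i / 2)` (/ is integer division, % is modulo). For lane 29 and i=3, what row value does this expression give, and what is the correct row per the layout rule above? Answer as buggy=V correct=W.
`(lane % 4) + 8*(i / 2)`[29,3]->9
29: g=7,t=1
[3] (7+8,1*2+1) = (15,3)
row: 9 vs 15

buggy=9 correct=15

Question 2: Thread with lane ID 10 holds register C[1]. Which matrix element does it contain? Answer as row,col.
lane 10: G=2 (10/4), T=2 (10%4)
i=1: r=2+0=2, c=2*2+1=5

2,5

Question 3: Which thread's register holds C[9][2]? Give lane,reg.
r: 9->gid=1,r8=1  c: 2->tid=1,i&1=0
L=1*4+1=5  i=1*2+0=2

5,2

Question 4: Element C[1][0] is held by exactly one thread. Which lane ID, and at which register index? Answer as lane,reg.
r: 1->gid=1,r8=0  c: 0->tid=0,i&1=0
L=1*4+0=4  i=0*2+0=0

4,0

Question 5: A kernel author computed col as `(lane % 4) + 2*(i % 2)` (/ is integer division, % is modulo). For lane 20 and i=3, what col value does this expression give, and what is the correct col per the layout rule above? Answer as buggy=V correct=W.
`(lane % 4) + 2*(i % 2)`[20,3]->2
20: gid=5,tid=0
[3] (5+8,0*2+1) = (13,1)
col: 2 vs 1

buggy=2 correct=1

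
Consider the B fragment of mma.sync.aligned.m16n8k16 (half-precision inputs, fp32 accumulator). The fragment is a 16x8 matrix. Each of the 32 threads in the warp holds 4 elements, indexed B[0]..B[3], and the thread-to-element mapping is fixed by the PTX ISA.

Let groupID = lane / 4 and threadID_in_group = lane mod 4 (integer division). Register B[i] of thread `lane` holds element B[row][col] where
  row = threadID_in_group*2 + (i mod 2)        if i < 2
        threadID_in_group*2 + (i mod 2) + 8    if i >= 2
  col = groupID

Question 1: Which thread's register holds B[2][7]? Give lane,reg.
c=7->g=7  r=2->rb=0,t=1,b0=0
L=7*4+1=29  i=0*2+0=0

29,0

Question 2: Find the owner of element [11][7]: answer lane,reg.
29,3

c=7->g=7  r=11->rb=1,t=1,b0=1
L=7*4+1=29  i=1*2+1=3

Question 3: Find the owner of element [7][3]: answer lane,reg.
15,1

c:3=>grp=3  r:7=>rB=0,tig=3,lo=1
L=3*4+3=15  i=0*2+1=1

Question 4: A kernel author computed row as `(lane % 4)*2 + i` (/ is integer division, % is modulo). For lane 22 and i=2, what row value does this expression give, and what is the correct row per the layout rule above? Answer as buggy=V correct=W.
`(lane % 4)*2 + i`[22,2]->6
lane 22: g=5 (22/4), t=2 (22%4)
i=2: r=2*2+0+8=12, c=g=5
row: 6 vs 12

buggy=6 correct=12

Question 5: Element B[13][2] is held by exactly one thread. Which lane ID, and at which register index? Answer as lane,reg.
c=2->g=2  r=13->rb=1,t=2,b0=1
L=2*4+2=10  i=1*2+1=3

10,3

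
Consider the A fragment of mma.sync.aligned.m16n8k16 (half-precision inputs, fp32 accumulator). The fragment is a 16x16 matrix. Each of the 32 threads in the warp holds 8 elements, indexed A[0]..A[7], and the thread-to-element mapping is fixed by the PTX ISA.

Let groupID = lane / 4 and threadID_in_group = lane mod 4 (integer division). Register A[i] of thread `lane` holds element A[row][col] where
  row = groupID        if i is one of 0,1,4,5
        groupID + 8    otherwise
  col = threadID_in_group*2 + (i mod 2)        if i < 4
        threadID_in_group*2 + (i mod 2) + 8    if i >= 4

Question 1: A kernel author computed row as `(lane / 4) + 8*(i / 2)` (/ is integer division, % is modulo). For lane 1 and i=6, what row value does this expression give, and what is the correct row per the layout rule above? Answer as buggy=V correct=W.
buggy=24 correct=8

`(lane / 4) + 8*(i / 2)`[1,6]->24
lane 1->1/4=0, 1 mod 4=1
i=6  r:0+8->8  c:2·1+0+8->10
row: 24 vs 8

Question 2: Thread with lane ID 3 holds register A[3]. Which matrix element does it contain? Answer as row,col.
8,7

lane 3=>3/4=0, 3 mod 4=3
i=3  r:0+8=>8  c:2·3+1+0=>7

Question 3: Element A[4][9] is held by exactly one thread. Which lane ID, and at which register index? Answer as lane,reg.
16,5

r=4→G=4,rhi=0  c=9→chi=1,T=0,p=1
L=4*4+0=16  i=1*4+0*2+1=5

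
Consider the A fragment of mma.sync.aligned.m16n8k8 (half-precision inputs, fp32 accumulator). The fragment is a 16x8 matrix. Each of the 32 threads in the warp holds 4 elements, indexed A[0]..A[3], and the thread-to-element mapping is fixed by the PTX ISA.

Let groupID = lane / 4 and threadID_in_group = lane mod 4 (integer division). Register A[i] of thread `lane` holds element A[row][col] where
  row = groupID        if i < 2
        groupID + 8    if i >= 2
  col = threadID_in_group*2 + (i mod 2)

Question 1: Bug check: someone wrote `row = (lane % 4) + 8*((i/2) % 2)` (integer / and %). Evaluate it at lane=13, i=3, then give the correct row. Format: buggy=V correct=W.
buggy=9 correct=11

`(lane % 4) + 8*((i/2) % 2)`[13,3]->9
lane 13->13/4=3, 13 mod 4=1
i=3  r:3+8->11  c:2·1+1->3
row: 9 vs 11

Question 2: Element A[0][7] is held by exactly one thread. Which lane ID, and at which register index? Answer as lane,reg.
r=0→G=0,rhi=0  c=7→T=3,p=1
L=0*4+3=3  i=0*2+1=1

3,1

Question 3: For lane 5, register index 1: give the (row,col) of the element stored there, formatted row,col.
1,3

L=5⇒gr=5>>2=1, th=5&3=1
[1]⇒row 1+0=1  col 1·2+1=3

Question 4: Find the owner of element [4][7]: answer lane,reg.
19,1

r:4=>grp=4,rB=0  c:7=>tig=3,lo=1
L=4*4+3=19  i=0*2+1=1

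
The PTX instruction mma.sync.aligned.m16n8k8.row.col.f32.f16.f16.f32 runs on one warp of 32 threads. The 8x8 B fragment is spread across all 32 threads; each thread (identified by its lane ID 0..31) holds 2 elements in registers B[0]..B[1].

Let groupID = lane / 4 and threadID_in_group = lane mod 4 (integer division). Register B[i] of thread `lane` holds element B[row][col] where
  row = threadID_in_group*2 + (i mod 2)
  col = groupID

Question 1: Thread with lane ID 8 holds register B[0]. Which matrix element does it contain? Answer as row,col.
0,2

8: gid=2,tid=0
[0] (0*2+0,2) = (0,2)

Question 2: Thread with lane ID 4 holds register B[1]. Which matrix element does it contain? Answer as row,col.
L=4->g=4>>2=1, t=4&3=0
[1]->row 0·2+1=1  col g=1

1,1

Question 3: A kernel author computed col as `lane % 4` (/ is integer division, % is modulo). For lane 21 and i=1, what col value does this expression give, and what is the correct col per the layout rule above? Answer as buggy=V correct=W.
buggy=1 correct=5

`lane % 4`[21,1]=>1
lane 21: grp=5 (21/4), tig=1 (21%4)
i=1: r=1*2+1=3, c=grp=5
col: 1 vs 5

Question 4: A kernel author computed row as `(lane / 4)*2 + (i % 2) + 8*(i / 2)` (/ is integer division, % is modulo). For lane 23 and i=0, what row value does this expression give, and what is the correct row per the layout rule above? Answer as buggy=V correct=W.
`(lane / 4)*2 + (i % 2) + 8*(i / 2)`[23,0]→10
lane 23: G=5 (23/4), T=3 (23%4)
i=0: r=3*2+0=6, c=G=5
row: 10 vs 6

buggy=10 correct=6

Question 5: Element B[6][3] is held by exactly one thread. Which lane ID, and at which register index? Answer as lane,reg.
c=3⇒gr=3  r=6⇒th=3,odd=0
L=3*4+3=15  i=0=0

15,0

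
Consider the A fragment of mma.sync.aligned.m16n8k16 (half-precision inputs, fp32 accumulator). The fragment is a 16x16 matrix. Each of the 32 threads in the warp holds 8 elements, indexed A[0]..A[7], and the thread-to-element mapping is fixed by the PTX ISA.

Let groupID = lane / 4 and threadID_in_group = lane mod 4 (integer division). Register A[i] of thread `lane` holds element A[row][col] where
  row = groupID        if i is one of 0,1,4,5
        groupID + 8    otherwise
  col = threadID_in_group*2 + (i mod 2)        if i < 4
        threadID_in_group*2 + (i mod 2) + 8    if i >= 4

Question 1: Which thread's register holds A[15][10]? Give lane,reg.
r=15⇒gr=7,Rb=1  c=10⇒Cb=1,th=1,odd=0
L=7*4+1=29  i=1*4+1*2+0=6

29,6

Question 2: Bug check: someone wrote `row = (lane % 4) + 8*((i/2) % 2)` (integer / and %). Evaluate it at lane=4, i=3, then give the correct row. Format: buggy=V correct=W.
`(lane % 4) + 8*((i/2) % 2)`[4,3]->8
lane 4->4/4=1, 4 mod 4=0
i=3  r:1+8->9  c:2·0+1+0->1
row: 8 vs 9

buggy=8 correct=9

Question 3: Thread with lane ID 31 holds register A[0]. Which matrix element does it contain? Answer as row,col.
7,6

31: gr=7,th=3
[0] (7+0,3*2+0+0) = (7,6)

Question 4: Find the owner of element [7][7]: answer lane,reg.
31,1

r:7=>grp=7,rB=0  c:7=>cB=0,tig=3,lo=1
L=7*4+3=31  i=0*4+0*2+1=1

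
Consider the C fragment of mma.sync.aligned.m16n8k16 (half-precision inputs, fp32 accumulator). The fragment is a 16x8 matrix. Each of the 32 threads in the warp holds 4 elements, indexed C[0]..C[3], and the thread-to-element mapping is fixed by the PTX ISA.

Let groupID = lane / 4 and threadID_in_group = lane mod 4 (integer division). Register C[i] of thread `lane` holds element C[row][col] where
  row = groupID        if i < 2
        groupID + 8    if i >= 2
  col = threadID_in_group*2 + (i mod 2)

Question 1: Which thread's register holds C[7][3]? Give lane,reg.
29,1

r: 7->gid=7,r8=0  c: 3->tid=1,i&1=1
L=7*4+1=29  i=0*2+1=1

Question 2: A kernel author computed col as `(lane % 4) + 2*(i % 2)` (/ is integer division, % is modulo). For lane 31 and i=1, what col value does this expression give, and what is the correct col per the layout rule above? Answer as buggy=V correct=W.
buggy=5 correct=7

`(lane % 4) + 2*(i % 2)`[31,1]⇒5
31: gr=7,th=3
[1] (7+0,3*2+1) = (7,7)
col: 5 vs 7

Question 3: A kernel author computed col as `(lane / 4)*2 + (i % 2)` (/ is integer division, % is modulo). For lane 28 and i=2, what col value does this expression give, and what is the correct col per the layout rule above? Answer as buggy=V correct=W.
`(lane / 4)*2 + (i % 2)`[28,2]->14
lane 28->28/4=7, 28 mod 4=0
i=2  r:7+8->15  c:2·0+0->0
col: 14 vs 0

buggy=14 correct=0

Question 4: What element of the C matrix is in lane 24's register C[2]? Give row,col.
24: gid=6,tid=0
[2] (6+8,0*2+0) = (14,0)

14,0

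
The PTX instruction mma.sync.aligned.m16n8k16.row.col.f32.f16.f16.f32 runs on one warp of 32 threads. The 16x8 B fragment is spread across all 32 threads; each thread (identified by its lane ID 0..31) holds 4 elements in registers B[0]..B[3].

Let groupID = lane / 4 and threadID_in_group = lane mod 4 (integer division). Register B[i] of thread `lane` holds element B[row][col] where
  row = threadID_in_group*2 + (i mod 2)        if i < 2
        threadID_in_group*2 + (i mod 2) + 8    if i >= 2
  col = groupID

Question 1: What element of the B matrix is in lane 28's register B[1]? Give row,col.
1,7

lane 28: gr=7 (28/4), th=0 (28%4)
i=1: r=0*2+1+0=1, c=gr=7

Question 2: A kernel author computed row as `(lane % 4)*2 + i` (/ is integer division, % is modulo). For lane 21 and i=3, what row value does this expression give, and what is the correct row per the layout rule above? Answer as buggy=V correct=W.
buggy=5 correct=11

`(lane % 4)*2 + i`[21,3]->5
21: g=5,t=1
[3] (1*2+1+8,5) = (11,5)
row: 5 vs 11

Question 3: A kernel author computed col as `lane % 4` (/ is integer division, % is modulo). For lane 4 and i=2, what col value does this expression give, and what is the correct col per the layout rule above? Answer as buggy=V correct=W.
buggy=0 correct=1

`lane % 4`[4,2]->0
lane 4->4/4=1, 4 mod 4=0
i=2  r:2·0+0+8->8  c:1
col: 0 vs 1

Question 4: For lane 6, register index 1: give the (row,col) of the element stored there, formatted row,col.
lane 6: g=1 (6/4), t=2 (6%4)
i=1: r=2*2+1+0=5, c=g=1

5,1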